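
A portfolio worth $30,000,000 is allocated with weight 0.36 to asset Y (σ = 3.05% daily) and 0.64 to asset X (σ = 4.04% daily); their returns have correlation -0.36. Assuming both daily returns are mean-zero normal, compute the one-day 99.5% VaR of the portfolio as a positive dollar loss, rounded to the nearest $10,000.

$1,870,000

σ_p² = 0.36²·3.05² + 0.64²·4.04² + 2·-0.36·0.36·0.64·3.05·4.04 = 5.8469 (%²).
σ_p = √5.8469 = 2.418%.
At 99.5%, z = 2.576.
VaR = 2.576 × 2.418% = 6.229%; on $30,000,000 that is $1,868,700.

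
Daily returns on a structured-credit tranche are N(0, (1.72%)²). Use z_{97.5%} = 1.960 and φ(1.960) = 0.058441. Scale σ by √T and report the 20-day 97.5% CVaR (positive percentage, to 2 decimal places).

17.98%

σ_{20d} = 1.72% × √20 = 7.692%.
ES multiplier = φ(z)/(1−α) = 0.058441/0.025 = 2.338.
ES = 7.692% × 2.338 = 17.984%.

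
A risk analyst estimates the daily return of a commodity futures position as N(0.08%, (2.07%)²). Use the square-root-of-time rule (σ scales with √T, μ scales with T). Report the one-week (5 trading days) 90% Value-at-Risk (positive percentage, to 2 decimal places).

5.53%

At 90%, z = 1.282.
σ_{5d} = 2.07% × √5 = 4.629%; μ_{5d} = 5 × 0.08% = 0.400%.
VaR = −(0.400%) + 1.282 × 4.629% = 5.534%.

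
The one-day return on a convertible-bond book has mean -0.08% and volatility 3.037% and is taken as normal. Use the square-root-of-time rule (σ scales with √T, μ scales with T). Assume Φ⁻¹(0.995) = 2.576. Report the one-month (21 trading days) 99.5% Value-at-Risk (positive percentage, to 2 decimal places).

σ_{21d} = 3.037% × √21 = 13.917%; μ_{21d} = 21 × -0.08% = -1.680%.
VaR = −(-1.680%) + 2.576 × 13.917% = 37.530%.

37.53%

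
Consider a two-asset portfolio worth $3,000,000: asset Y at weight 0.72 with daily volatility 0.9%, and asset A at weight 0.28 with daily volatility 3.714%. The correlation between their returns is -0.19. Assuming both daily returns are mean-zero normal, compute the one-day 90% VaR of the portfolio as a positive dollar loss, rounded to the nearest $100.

$42,900

σ_p² = 0.72²·0.9² + 0.28²·3.714² + 2·-0.19·0.72·0.28·0.9·3.714 = 1.2453 (%²).
σ_p = √1.2453 = 1.116%.
At 90%, z = 1.282.
VaR = 1.282 × 1.116% = 1.431%; on $3,000,000 that is $42,930.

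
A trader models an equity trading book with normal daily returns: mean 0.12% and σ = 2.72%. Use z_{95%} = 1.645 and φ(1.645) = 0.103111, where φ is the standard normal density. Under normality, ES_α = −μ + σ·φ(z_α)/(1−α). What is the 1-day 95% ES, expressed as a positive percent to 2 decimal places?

Tail multiplier: φ(z)/(1−α) = 0.103111 / 0.05 = 2.062.
ES = −(0.12%) + 2.72% × 2.062 = 5.489%.

5.49%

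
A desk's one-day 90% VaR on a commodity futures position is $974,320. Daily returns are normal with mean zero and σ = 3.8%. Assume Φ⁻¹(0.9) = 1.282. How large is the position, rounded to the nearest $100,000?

$20,000,000

VaR as a fraction of value: z·σ = 1.282 × 3.8% = 4.8716%.
Position = $974,320 / 0.048716 = $20,000,000.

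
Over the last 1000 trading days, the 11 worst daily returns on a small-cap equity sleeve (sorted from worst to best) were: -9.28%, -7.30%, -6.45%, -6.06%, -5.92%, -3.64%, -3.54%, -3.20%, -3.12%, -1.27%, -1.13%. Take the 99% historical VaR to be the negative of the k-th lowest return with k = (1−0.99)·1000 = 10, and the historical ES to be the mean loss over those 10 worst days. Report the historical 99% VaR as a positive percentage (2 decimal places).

k = 10; the 10th lowest return is -1.27%, so VaR = 1.27%.

1.27%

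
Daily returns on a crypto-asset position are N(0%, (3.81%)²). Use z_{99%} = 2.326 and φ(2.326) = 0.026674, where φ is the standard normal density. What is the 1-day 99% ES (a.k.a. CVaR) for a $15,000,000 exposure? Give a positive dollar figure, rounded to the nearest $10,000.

$1,520,000

Tail multiplier: φ(z)/(1−α) = 0.026674 / 0.01 = 2.667.
ES = 3.81% × 2.667 = 10.161%.
On $15,000,000: 0.10161 × $15,000,000 = $1,524,150.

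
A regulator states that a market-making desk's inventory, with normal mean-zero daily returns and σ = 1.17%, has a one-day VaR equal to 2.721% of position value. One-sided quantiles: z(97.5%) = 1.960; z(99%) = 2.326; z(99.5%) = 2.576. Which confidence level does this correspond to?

99%

Implied z = VaR/σ = 2.721 / 1.17 = 2.326.
This matches z(99%) = 2.326.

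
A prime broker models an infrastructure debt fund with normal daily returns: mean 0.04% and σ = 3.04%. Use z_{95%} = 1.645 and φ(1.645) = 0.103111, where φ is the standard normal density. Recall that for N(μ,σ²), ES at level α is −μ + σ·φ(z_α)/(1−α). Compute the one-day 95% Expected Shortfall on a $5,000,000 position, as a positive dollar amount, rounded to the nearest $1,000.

Tail multiplier: φ(z)/(1−α) = 0.103111 / 0.05 = 2.062.
ES = −(0.04%) + 3.04% × 2.062 = 6.228%.
On $5,000,000: 0.06228 × $5,000,000 = $311,400.

$311,000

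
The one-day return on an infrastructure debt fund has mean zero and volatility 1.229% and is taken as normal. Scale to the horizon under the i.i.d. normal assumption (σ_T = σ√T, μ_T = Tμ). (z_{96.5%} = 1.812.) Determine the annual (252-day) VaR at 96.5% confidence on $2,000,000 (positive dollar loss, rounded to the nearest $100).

σ_{252d} = 1.229% × √252 = 19.510%.
VaR = 1.812 × 19.510% = 35.352%.
On $2,000,000: 0.35352 × $2,000,000 = $707,040.

$707,000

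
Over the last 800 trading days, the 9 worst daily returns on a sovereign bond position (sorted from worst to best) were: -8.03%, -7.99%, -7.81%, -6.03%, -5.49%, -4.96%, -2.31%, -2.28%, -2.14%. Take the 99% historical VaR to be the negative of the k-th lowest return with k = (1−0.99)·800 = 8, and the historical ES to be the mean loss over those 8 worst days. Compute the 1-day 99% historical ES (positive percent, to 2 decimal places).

The 8 worst returns sum to -44.90%.
ES = −(-44.90%) / 8 = 5.6125% ≈ 5.61%.

5.61%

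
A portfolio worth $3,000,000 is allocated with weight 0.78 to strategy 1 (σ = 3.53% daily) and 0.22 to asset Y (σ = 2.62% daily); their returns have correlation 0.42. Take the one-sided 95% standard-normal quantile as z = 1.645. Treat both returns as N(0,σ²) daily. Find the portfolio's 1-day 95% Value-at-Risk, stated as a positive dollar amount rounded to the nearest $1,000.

σ_p² = 0.78²·3.53² + 0.22²·2.62² + 2·0.42·0.78·0.22·3.53·2.62 = 9.2466 (%²).
σ_p = √9.2466 = 3.041%.
VaR = 1.645 × 3.041% = 5.002%; on $3,000,000 that is $150,060.

$150,000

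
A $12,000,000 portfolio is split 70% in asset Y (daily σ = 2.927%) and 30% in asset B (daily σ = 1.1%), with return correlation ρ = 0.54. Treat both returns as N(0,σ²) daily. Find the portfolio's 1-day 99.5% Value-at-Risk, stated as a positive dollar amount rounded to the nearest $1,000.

$694,000

σ_p² = 0.7²·2.927² + 0.3²·1.1² + 2·0.54·0.7·0.3·2.927·1.1 = 5.0371 (%²).
σ_p = √5.0371 = 2.244%.
At 99.5%, z = 2.576.
VaR = 2.576 × 2.244% = 5.781%; on $12,000,000 that is $693,720.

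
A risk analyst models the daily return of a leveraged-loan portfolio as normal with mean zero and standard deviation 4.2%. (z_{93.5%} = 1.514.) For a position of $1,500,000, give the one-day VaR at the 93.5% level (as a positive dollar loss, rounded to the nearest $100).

VaR = z·σ = 1.514 × 4.2% = 6.359%.
On $1,500,000: 0.06359 × $1,500,000 = $95,385.

$95,400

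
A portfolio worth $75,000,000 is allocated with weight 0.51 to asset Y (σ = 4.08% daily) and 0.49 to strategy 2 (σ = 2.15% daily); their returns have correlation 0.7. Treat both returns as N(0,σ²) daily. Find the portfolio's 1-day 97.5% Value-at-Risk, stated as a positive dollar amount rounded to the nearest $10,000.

σ_p² = 0.51²·4.08² + 0.49²·2.15² + 2·0.7·0.51·0.49·4.08·2.15 = 8.5086 (%²).
σ_p = √8.5086 = 2.917%.
At 97.5%, z = 1.960.
VaR = 1.960 × 2.917% = 5.717%; on $75,000,000 that is $4,287,750.

$4,290,000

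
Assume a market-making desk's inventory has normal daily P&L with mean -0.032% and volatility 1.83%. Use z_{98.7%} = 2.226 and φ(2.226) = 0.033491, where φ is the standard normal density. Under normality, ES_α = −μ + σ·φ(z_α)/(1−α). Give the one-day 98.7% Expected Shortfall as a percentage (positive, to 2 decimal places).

Tail multiplier: φ(z)/(1−α) = 0.033491 / 0.013 = 2.576.
ES = −(-0.032%) + 1.83% × 2.576 = 4.746%.

4.75%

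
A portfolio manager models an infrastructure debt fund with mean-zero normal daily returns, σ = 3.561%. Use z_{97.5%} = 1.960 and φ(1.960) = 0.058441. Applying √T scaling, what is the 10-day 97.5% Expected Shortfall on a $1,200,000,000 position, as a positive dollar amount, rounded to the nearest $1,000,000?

$316,000,000

σ_{10d} = 3.561% × √10 = 11.261%.
ES multiplier = φ(z)/(1−α) = 0.058441/0.025 = 2.338.
ES = 11.261% × 2.338 = 26.328%; on $1,200,000,000: $315,936,000.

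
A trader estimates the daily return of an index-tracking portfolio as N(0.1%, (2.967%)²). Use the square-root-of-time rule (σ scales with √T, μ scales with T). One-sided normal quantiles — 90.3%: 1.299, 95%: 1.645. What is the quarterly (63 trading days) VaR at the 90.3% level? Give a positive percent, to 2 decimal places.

24.29%

σ_{63d} = 2.967% × √63 = 23.550%; μ_{63d} = 63 × 0.1% = 6.300%.
VaR = −(6.300%) + 1.299 × 23.550% = 24.291%.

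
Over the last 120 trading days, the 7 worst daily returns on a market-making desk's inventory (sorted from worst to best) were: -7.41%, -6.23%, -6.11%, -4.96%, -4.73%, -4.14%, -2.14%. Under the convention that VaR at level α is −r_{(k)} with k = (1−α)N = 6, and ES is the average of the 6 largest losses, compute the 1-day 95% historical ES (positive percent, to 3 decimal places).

5.597%

The 6 worst returns sum to -33.58%.
ES = −(-33.58%) / 6 = 5.5966…% ≈ 5.597%.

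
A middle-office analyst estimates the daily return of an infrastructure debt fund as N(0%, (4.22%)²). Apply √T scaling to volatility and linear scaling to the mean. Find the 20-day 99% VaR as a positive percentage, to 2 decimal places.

43.90%

At 99%, z = 2.326.
σ_{20d} = 4.22% × √20 = 18.872%.
VaR = 2.326 × 18.872% = 43.896%.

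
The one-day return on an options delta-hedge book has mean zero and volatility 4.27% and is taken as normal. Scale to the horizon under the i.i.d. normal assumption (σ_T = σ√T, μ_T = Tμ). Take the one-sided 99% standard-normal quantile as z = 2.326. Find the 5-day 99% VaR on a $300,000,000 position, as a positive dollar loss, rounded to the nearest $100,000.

$66,600,000

σ_{5d} = 4.27% × √5 = 9.548%.
VaR = 2.326 × 9.548% = 22.209%.
On $300,000,000: 0.22209 × $300,000,000 = $66,627,000.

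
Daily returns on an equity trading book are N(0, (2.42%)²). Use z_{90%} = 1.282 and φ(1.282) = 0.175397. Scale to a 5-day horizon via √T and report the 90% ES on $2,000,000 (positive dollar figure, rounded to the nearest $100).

σ_{5d} = 2.42% × √5 = 5.411%.
ES multiplier = φ(z)/(1−α) = 0.175397/0.1 = 1.754.
ES = 5.411% × 1.754 = 9.491%; on $2,000,000: $189,820.

$189,800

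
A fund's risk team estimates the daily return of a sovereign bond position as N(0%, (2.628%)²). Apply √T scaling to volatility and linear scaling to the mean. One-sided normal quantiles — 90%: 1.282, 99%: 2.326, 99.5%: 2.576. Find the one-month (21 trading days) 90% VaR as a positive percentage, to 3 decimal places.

15.439%

σ_{21d} = 2.628% × √21 = 12.043%.
VaR = 1.282 × 12.043% = 15.439%.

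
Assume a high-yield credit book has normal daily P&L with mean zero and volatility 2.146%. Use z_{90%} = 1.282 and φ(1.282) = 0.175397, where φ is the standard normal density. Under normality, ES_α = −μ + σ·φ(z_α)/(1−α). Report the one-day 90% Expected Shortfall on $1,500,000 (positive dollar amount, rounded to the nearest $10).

$56,460

Tail multiplier: φ(z)/(1−α) = 0.175397 / 0.1 = 1.754.
ES = 2.146% × 1.754 = 3.764%.
On $1,500,000: 0.03764 × $1,500,000 = $56,460.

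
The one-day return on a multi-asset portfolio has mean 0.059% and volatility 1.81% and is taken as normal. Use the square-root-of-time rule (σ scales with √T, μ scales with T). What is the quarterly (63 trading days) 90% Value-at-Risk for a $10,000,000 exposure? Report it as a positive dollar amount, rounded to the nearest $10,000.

$1,470,000

At 90%, z = 1.282.
σ_{63d} = 1.81% × √63 = 14.366%; μ_{63d} = 63 × 0.059% = 3.717%.
VaR = −(3.717%) + 1.282 × 14.366% = 14.700%.
On $10,000,000: 0.14700 × $10,000,000 = $1,470,000.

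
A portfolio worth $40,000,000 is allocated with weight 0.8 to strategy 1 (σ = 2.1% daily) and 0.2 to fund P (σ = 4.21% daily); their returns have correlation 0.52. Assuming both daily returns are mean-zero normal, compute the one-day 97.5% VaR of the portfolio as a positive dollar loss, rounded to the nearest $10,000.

σ_p² = 0.8²·2.1² + 0.2²·4.21² + 2·0.52·0.8·0.2·2.1·4.21 = 5.0025 (%²).
σ_p = √5.0025 = 2.237%.
At 97.5%, z = 1.960.
VaR = 1.960 × 2.237% = 4.385%; on $40,000,000 that is $1,754,000.

$1,750,000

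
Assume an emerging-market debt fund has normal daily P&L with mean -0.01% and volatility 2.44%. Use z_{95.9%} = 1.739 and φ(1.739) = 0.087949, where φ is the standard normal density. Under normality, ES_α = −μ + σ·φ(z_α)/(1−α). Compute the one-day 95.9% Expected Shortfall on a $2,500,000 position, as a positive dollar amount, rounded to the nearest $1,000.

Tail multiplier: φ(z)/(1−α) = 0.087949 / 0.041 = 2.145.
ES = −(-0.01%) + 2.44% × 2.145 = 5.244%.
On $2,500,000: 0.05244 × $2,500,000 = $131,100.

$131,000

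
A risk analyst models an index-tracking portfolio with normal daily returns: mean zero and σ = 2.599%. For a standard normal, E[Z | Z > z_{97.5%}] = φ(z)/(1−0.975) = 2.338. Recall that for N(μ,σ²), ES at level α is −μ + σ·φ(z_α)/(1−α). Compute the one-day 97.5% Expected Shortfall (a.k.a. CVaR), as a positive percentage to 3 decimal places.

ES = 2.599% × 2.338 = 6.076%.

6.076%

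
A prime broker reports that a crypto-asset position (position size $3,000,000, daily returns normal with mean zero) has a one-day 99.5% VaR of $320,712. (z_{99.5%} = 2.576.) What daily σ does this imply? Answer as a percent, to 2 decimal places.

VaR as a fraction: $320,712 / $3,000,000 = 10.690%.
σ = VaR / z = 10.690% / 2.576 = 4.150%.

4.15%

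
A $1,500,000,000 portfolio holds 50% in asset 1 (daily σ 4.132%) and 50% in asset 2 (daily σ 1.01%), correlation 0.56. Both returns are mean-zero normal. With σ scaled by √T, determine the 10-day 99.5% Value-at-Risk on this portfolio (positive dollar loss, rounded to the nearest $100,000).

$291,500,000

σ_p = √(0.5²·4.132² + 0.5²·1.01² + 2·0.56·0.5·0.5·4.132·1.01) = 2.386%.
σ_{10d} = 2.386% × √10 = 7.545%.
z(99.5%) = 2.576.
VaR = 2.576 × 7.545% = 19.436%; on $1,500,000,000 that is $291,540,000.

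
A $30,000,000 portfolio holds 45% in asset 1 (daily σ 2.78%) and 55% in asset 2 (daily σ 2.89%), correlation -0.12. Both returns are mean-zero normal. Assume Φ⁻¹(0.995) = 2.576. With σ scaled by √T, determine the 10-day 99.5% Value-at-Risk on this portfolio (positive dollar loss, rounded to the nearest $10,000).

σ_p = √(0.45²·2.78² + 0.55²·2.89² + 2·-0.12·0.45·0.55·2.78·2.89) = 1.901%.
σ_{10d} = 1.901% × √10 = 6.011%.
VaR = 2.576 × 6.011% = 15.484%; on $30,000,000 that is $4,645,200.

$4,650,000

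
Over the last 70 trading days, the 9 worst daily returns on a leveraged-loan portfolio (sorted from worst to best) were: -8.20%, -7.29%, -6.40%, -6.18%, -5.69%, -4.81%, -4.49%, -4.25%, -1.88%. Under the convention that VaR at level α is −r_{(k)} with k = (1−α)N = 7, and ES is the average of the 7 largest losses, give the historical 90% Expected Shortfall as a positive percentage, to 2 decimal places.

The 7 worst returns sum to -43.06%.
ES = −(-43.06%) / 7 = 6.1514…% ≈ 6.15%.

6.15%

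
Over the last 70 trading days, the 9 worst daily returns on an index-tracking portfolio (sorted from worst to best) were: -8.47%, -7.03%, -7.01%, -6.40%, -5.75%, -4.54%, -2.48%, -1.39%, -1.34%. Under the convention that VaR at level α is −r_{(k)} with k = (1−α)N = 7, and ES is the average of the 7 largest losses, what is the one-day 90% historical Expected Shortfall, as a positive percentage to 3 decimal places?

5.954%

The 7 worst returns sum to -41.68%.
ES = −(-41.68%) / 7 = 5.9542…% ≈ 5.954%.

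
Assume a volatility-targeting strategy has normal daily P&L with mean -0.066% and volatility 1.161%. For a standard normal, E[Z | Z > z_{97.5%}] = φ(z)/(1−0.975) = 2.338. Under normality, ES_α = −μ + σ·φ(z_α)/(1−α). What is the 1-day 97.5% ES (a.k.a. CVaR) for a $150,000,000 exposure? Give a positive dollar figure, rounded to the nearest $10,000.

ES = −(-0.066%) + 1.161% × 2.338 = 2.780%.
On $150,000,000: 0.02780 × $150,000,000 = $4,170,000.

$4,170,000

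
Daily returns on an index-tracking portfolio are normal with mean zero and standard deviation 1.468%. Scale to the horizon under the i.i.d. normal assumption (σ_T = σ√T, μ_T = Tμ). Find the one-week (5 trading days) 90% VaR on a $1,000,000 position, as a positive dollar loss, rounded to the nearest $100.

At 90%, z = 1.282.
σ_{5d} = 1.468% × √5 = 3.283%.
VaR = 1.282 × 3.283% = 4.209%.
On $1,000,000: 0.04209 × $1,000,000 = $42,090.

$42,100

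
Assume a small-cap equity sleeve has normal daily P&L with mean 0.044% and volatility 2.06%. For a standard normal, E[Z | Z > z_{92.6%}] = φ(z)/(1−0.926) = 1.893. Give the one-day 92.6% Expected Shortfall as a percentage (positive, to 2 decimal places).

3.86%

ES = −(0.044%) + 2.06% × 1.893 = 3.856%.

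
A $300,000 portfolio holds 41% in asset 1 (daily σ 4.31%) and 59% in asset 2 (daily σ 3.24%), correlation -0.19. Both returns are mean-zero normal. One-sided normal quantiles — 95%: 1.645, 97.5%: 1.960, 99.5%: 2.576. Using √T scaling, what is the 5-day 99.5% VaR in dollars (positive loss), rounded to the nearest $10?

$40,500

σ_p = √(0.41²·4.31² + 0.59²·3.24² + 2·-0.19·0.41·0.59·4.31·3.24) = 2.344%.
σ_{5d} = 2.344% × √5 = 5.241%.
VaR = 2.576 × 5.241% = 13.501%; on $300,000 that is $40,503.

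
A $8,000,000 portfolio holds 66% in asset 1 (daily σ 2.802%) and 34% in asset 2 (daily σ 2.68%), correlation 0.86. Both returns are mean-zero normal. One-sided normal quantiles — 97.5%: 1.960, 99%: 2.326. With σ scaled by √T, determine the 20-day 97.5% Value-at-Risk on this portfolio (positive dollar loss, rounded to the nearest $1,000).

σ_p = √(0.66²·2.802² + 0.34²·2.68² + 2·0.86·0.66·0.34·2.802·2.68) = 2.674%.
σ_{20d} = 2.674% × √20 = 11.958%.
VaR = 1.960 × 11.958% = 23.438%; on $8,000,000 that is $1,875,040.

$1,875,000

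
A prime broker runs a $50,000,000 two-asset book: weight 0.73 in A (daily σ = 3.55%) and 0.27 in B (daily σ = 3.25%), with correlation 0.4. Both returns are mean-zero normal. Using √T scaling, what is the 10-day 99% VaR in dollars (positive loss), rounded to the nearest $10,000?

σ_p = √(0.73²·3.55² + 0.27²·3.25² + 2·0.4·0.73·0.27·3.55·3.25) = 3.050%.
σ_{10d} = 3.050% × √10 = 9.645%.
z(99%) = 2.326.
VaR = 2.326 × 9.645% = 22.434%; on $50,000,000 that is $11,217,000.

$11,220,000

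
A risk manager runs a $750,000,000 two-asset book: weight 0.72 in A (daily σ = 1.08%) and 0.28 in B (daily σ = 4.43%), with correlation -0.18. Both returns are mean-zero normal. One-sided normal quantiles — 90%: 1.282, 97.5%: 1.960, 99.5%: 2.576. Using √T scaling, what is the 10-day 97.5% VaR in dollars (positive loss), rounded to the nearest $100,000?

$62,300,000

σ_p = √(0.72²·1.08² + 0.28²·4.43² + 2·-0.18·0.72·0.28·1.08·4.43) = 1.340%.
σ_{10d} = 1.340% × √10 = 4.237%.
VaR = 1.960 × 4.237% = 8.305%; on $750,000,000 that is $62,287,500.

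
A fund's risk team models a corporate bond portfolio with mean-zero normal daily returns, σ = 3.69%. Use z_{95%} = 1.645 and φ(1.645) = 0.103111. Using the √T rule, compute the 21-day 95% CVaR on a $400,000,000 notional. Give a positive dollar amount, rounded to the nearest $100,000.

$139,500,000

σ_{21d} = 3.69% × √21 = 16.910%.
ES multiplier = φ(z)/(1−α) = 0.103111/0.05 = 2.062.
ES = 16.910% × 2.062 = 34.868%; on $400,000,000: $139,472,000.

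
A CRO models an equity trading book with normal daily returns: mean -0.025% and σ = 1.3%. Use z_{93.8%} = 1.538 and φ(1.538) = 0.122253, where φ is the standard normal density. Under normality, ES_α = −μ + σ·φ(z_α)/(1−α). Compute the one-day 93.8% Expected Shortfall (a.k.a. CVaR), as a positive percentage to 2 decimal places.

2.59%

Tail multiplier: φ(z)/(1−α) = 0.122253 / 0.062 = 1.972.
ES = −(-0.025%) + 1.3% × 1.972 = 2.589%.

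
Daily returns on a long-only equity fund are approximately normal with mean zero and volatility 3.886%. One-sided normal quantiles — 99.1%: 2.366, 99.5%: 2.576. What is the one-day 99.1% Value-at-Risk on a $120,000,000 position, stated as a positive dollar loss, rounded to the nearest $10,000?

VaR = z·σ = 2.366 × 3.886% = 9.194%.
On $120,000,000: 0.09194 × $120,000,000 = $11,032,800.

$11,030,000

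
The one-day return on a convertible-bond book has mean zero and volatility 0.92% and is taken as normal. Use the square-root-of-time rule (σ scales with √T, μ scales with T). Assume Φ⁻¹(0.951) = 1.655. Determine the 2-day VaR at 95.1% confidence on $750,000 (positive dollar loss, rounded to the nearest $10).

σ_{2d} = 0.92% × √2 = 1.301%.
VaR = 1.655 × 1.301% = 2.153%.
On $750,000: 0.02153 × $750,000 = $16,148.

$16,150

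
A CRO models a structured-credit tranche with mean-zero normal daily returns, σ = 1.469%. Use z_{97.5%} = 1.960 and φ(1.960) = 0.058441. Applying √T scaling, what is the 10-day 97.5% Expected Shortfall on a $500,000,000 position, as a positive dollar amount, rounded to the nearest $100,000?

$54,300,000

σ_{10d} = 1.469% × √10 = 4.645%.
ES multiplier = φ(z)/(1−α) = 0.058441/0.025 = 2.338.
ES = 4.645% × 2.338 = 10.860%; on $500,000,000: $54,300,000.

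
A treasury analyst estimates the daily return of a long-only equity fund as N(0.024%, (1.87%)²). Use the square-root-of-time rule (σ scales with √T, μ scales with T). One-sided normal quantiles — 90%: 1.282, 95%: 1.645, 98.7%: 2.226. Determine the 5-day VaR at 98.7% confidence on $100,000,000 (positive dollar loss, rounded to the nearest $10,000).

$9,190,000

σ_{5d} = 1.87% × √5 = 4.181%; μ_{5d} = 5 × 0.024% = 0.120%.
VaR = −(0.120%) + 2.226 × 4.181% = 9.187%.
On $100,000,000: 0.09187 × $100,000,000 = $9,187,000.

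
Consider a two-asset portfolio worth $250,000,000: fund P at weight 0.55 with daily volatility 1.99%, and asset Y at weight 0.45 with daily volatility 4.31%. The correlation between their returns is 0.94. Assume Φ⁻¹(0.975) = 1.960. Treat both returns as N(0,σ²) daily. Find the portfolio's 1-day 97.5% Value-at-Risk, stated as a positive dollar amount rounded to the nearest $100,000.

$14,700,000

σ_p² = 0.55²·1.99² + 0.45²·4.31² + 2·0.94·0.55·0.45·1.99·4.31 = 8.9504 (%²).
σ_p = √8.9504 = 2.992%.
VaR = 1.960 × 2.992% = 5.864%; on $250,000,000 that is $14,660,000.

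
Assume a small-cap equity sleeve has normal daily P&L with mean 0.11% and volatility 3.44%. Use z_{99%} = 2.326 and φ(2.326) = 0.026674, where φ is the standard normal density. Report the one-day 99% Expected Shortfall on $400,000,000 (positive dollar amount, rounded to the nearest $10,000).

Tail multiplier: φ(z)/(1−α) = 0.026674 / 0.01 = 2.667.
ES = −(0.11%) + 3.44% × 2.667 = 9.064%.
On $400,000,000: 0.09064 × $400,000,000 = $36,256,000.

$36,260,000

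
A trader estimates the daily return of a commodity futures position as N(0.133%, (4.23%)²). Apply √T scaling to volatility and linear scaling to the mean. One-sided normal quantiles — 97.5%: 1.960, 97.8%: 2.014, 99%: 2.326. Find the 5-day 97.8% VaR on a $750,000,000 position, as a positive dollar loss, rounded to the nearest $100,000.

$137,900,000

σ_{5d} = 4.23% × √5 = 9.459%; μ_{5d} = 5 × 0.133% = 0.665%.
VaR = −(0.665%) + 2.014 × 9.459% = 18.385%.
On $750,000,000: 0.18385 × $750,000,000 = $137,887,500.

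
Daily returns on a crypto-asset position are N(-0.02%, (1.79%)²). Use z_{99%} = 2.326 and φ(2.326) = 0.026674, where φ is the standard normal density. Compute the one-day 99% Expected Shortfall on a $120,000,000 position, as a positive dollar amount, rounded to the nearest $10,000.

Tail multiplier: φ(z)/(1−α) = 0.026674 / 0.01 = 2.667.
ES = −(-0.02%) + 1.79% × 2.667 = 4.794%.
On $120,000,000: 0.04794 × $120,000,000 = $5,752,800.

$5,750,000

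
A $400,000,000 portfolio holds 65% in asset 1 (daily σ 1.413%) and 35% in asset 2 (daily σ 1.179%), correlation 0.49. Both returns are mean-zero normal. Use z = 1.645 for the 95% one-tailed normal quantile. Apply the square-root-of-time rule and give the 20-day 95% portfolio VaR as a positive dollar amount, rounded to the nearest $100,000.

$34,600,000

σ_p = √(0.65²·1.413² + 0.35²·1.179² + 2·0.49·0.65·0.35·1.413·1.179) = 1.177%.
σ_{20d} = 1.177% × √20 = 5.264%.
VaR = 1.645 × 5.264% = 8.659%; on $400,000,000 that is $34,636,000.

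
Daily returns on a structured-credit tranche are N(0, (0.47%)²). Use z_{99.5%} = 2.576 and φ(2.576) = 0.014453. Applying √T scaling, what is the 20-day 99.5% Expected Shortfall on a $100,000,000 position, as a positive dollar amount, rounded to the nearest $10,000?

σ_{20d} = 0.47% × √20 = 2.102%.
ES multiplier = φ(z)/(1−α) = 0.014453/0.005 = 2.891.
ES = 2.102% × 2.891 = 6.077%; on $100,000,000: $6,077,000.

$6,080,000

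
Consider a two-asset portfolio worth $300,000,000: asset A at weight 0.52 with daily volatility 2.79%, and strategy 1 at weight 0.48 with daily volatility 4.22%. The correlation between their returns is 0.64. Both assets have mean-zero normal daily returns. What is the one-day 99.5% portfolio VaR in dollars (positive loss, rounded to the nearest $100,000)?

σ_p² = 0.52²·2.79² + 0.48²·4.22² + 2·0.64·0.52·0.48·2.79·4.22 = 9.9695 (%²).
σ_p = √9.9695 = 3.157%.
At 99.5%, z = 2.576.
VaR = 2.576 × 3.157% = 8.132%; on $300,000,000 that is $24,396,000.

$24,400,000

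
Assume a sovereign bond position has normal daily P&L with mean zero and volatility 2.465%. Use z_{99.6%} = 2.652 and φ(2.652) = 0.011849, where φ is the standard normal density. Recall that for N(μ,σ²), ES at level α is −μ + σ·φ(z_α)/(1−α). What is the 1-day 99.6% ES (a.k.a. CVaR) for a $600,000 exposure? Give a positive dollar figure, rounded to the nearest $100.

$43,800

Tail multiplier: φ(z)/(1−α) = 0.011849 / 0.004 = 2.962.
ES = 2.465% × 2.962 = 7.301%.
On $600,000: 0.07301 × $600,000 = $43,806.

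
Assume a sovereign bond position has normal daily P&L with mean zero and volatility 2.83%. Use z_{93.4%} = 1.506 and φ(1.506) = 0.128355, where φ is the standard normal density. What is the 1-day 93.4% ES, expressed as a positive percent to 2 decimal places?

Tail multiplier: φ(z)/(1−α) = 0.128355 / 0.066 = 1.945.
ES = 2.83% × 1.945 = 5.504%.

5.50%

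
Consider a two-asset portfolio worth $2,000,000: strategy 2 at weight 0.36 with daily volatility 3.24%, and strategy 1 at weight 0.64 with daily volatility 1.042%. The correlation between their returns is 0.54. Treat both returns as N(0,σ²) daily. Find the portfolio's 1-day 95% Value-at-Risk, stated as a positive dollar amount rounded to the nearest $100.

$53,500

σ_p² = 0.36²·3.24² + 0.64²·1.042² + 2·0.54·0.36·0.64·3.24·1.042 = 2.6453 (%²).
σ_p = √2.6453 = 1.626%.
At 95%, z = 1.645.
VaR = 1.645 × 1.626% = 2.675%; on $2,000,000 that is $53,500.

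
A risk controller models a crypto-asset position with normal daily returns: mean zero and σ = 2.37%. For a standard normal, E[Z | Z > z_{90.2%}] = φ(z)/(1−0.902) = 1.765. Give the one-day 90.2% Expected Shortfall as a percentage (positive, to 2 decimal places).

ES = 2.37% × 1.765 = 4.183%.

4.18%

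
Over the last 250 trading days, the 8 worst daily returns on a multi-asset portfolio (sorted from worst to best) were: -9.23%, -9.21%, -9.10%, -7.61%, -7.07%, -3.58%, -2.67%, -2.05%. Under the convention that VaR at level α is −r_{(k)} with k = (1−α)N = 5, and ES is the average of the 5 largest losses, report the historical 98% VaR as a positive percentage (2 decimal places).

7.07%

k = 5; the 5th lowest return is -7.07%, so VaR = 7.07%.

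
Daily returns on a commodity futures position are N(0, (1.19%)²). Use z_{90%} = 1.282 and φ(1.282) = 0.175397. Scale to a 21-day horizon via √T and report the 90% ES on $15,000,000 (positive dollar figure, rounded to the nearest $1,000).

σ_{21d} = 1.19% × √21 = 5.453%.
ES multiplier = φ(z)/(1−α) = 0.175397/0.1 = 1.754.
ES = 5.453% × 1.754 = 9.565%; on $15,000,000: $1,434,750.

$1,435,000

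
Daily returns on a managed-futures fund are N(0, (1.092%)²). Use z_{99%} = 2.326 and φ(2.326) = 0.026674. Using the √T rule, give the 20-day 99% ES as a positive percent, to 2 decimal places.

13.03%

σ_{20d} = 1.092% × √20 = 4.884%.
ES multiplier = φ(z)/(1−α) = 0.026674/0.01 = 2.667.
ES = 4.884% × 2.667 = 13.026%.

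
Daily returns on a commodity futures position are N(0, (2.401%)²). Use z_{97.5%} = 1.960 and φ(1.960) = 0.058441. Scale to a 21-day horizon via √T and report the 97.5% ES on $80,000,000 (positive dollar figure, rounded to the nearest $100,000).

$20,600,000

σ_{21d} = 2.401% × √21 = 11.003%.
ES multiplier = φ(z)/(1−α) = 0.058441/0.025 = 2.338.
ES = 11.003% × 2.338 = 25.725%; on $80,000,000: $20,580,000.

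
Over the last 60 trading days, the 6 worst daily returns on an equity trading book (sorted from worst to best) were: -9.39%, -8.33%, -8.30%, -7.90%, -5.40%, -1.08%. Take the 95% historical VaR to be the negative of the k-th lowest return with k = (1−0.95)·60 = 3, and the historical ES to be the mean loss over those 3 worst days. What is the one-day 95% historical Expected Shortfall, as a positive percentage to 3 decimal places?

The 3 worst returns sum to -26.02%.
ES = −(-26.02%) / 3 = 8.6733…% ≈ 8.673%.

8.673%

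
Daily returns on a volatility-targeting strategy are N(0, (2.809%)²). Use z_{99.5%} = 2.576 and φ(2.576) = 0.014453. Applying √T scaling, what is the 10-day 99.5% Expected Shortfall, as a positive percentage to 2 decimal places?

25.68%

σ_{10d} = 2.809% × √10 = 8.883%.
ES multiplier = φ(z)/(1−α) = 0.014453/0.005 = 2.891.
ES = 8.883% × 2.891 = 25.681%.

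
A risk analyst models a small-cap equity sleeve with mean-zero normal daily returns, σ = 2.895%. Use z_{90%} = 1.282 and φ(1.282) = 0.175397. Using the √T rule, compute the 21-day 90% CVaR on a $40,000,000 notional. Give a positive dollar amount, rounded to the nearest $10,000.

$9,310,000

σ_{21d} = 2.895% × √21 = 13.267%.
ES multiplier = φ(z)/(1−α) = 0.175397/0.1 = 1.754.
ES = 13.267% × 1.754 = 23.270%; on $40,000,000: $9,308,000.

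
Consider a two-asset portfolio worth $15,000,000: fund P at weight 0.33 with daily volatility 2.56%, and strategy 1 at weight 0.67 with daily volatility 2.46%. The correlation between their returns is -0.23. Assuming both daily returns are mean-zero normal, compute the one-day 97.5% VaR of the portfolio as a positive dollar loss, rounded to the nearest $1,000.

$491,000

σ_p² = 0.33²·2.56² + 0.67²·2.46² + 2·-0.23·0.33·0.67·2.56·2.46 = 2.7897 (%²).
σ_p = √2.7897 = 1.670%.
At 97.5%, z = 1.960.
VaR = 1.960 × 1.670% = 3.273%; on $15,000,000 that is $490,950.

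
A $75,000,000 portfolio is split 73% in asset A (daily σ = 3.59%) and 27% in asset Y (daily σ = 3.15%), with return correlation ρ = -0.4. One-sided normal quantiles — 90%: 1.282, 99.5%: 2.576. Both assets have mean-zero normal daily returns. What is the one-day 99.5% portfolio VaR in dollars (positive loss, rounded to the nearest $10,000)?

σ_p² = 0.73²·3.59² + 0.27²·3.15² + 2·-0.4·0.73·0.27·3.59·3.15 = 5.8083 (%²).
σ_p = √5.8083 = 2.410%.
VaR = 2.576 × 2.410% = 6.208%; on $75,000,000 that is $4,656,000.

$4,660,000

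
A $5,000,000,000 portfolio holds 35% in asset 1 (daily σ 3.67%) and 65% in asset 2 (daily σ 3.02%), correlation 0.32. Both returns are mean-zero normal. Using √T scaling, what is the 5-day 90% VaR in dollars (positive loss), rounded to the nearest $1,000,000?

$382,000,000

σ_p = √(0.35²·3.67² + 0.65²·3.02² + 2·0.32·0.35·0.65·3.67·3.02) = 2.668%.
σ_{5d} = 2.668% × √5 = 5.966%.
z(90%) = 1.282.
VaR = 1.282 × 5.966% = 7.648%; on $5,000,000,000 that is $382,400,000.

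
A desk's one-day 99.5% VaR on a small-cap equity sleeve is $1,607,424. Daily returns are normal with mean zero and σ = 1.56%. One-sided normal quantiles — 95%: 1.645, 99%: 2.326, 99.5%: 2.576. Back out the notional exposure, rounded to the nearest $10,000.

VaR as a fraction of value: z·σ = 2.576 × 1.56% = 4.01856%.
Position = $1,607,424 / 0.0401856 = $40,000,000.

$40,000,000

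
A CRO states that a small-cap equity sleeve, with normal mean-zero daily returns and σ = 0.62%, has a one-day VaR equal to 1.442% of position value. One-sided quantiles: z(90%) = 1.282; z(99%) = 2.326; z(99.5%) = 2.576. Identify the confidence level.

99%

Implied z = VaR/σ = 1.442 / 0.62 = 2.326.
This matches z(99%) = 2.326.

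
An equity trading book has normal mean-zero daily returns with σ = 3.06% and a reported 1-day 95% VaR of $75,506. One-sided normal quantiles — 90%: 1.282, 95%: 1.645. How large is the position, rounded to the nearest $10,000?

VaR as a fraction of value: z·σ = 1.645 × 3.06% = 5.0337%.
Position = $75,506 / 0.050337 = $1,500,010.

$1,500,000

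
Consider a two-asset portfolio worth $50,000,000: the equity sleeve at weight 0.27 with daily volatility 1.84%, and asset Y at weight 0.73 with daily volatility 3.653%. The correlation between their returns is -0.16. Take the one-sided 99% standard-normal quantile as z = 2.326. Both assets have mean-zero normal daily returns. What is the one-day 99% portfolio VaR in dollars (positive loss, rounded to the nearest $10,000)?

σ_p² = 0.27²·1.84² + 0.73²·3.653² + 2·-0.16·0.27·0.73·1.84·3.653 = 6.9341 (%²).
σ_p = √6.9341 = 2.633%.
VaR = 2.326 × 2.633% = 6.124%; on $50,000,000 that is $3,062,000.

$3,060,000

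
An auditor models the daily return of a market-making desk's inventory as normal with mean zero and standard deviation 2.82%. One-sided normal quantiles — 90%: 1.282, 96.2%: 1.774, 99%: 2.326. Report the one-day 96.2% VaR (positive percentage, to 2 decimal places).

VaR = z·σ = 1.774 × 2.82% = 5.003%.

5.00%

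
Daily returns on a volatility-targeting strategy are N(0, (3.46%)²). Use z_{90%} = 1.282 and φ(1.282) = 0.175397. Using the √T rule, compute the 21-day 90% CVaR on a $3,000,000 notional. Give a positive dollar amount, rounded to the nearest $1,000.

σ_{21d} = 3.46% × √21 = 15.856%.
ES multiplier = φ(z)/(1−α) = 0.175397/0.1 = 1.754.
ES = 15.856% × 1.754 = 27.811%; on $3,000,000: $834,330.

$834,000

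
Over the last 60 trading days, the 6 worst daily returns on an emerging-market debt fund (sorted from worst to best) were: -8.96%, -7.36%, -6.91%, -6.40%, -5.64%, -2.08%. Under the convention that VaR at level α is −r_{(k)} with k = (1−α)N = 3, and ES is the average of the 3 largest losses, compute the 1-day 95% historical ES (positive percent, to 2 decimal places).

The 3 worst returns sum to -23.23%.
ES = −(-23.23%) / 3 = 7.7433…% ≈ 7.74%.

7.74%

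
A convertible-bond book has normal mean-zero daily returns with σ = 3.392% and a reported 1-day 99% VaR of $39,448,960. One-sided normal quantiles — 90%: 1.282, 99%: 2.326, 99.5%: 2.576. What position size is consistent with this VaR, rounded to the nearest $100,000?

VaR as a fraction of value: z·σ = 2.326 × 3.392% = 7.88979%.
Position = $39,448,960 / 0.0788979 = $500,000,000.

$500,000,000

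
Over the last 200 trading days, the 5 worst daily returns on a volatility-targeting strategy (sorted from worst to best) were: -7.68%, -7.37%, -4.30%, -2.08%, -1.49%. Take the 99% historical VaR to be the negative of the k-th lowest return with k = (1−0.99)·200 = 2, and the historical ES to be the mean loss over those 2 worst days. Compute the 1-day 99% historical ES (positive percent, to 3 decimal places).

The 2 worst returns sum to -15.05%.
ES = −(-15.05%) / 2 = 7.525%.

7.525%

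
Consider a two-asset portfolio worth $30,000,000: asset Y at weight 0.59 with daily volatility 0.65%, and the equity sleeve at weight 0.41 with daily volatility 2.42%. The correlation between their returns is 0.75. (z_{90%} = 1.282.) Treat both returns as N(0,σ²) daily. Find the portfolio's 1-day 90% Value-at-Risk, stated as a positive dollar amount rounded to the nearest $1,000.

σ_p² = 0.59²·0.65² + 0.41²·2.42² + 2·0.75·0.59·0.41·0.65·2.42 = 1.7023 (%²).
σ_p = √1.7023 = 1.305%.
VaR = 1.282 × 1.305% = 1.673%; on $30,000,000 that is $501,900.

$502,000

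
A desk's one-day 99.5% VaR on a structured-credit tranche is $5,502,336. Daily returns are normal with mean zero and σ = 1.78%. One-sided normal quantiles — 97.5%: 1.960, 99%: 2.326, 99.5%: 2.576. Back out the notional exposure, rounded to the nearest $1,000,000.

VaR as a fraction of value: z·σ = 2.576 × 1.78% = 4.58528%.
Position = $5,502,336 / 0.0458528 = $120,000,000.

$120,000,000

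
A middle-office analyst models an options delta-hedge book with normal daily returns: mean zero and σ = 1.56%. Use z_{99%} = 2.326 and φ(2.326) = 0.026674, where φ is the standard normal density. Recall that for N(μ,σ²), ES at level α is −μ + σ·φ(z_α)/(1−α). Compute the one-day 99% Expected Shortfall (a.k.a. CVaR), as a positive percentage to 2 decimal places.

Tail multiplier: φ(z)/(1−α) = 0.026674 / 0.01 = 2.667.
ES = 1.56% × 2.667 = 4.161%.

4.16%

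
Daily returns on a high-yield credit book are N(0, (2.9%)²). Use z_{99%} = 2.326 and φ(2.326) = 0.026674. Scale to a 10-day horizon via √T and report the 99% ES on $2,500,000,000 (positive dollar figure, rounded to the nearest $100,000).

σ_{10d} = 2.9% × √10 = 9.171%.
ES multiplier = φ(z)/(1−α) = 0.026674/0.01 = 2.667.
ES = 9.171% × 2.667 = 24.459%; on $2,500,000,000: $611,475,000.

$611,500,000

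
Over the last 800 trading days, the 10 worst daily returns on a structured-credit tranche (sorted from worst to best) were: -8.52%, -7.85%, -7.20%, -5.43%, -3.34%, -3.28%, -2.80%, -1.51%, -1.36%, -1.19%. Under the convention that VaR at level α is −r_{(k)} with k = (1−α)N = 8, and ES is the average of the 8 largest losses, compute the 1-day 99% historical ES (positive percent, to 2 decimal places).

The 8 worst returns sum to -39.93%.
ES = −(-39.93%) / 8 = 4.99125% ≈ 4.99%.

4.99%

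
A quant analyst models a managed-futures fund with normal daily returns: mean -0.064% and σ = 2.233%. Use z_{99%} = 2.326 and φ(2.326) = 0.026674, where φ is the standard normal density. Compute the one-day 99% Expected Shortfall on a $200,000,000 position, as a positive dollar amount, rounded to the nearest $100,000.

Tail multiplier: φ(z)/(1−α) = 0.026674 / 0.01 = 2.667.
ES = −(-0.064%) + 2.233% × 2.667 = 6.019%.
On $200,000,000: 0.06019 × $200,000,000 = $12,038,000.

$12,000,000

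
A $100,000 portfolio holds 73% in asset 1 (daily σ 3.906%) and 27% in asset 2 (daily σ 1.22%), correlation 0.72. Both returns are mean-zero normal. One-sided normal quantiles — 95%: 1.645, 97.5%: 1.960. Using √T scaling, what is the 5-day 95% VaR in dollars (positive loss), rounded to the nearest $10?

$11,390

σ_p = √(0.73²·3.906² + 0.27²·1.22² + 2·0.72·0.73·0.27·3.906·1.22) = 3.097%.
σ_{5d} = 3.097% × √5 = 6.925%.
VaR = 1.645 × 6.925% = 11.392%; on $100,000 that is $11,392.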